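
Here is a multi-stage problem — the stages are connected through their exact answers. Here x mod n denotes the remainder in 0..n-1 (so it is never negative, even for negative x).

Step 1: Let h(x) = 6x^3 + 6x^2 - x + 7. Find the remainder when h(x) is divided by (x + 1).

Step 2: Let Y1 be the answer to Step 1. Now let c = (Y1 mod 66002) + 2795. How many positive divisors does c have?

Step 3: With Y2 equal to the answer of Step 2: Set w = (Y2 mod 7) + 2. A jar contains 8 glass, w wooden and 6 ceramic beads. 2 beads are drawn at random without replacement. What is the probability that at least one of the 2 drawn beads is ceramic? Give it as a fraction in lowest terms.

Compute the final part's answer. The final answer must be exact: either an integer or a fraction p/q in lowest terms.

Step 1: remainder = value at the root: 6*(-1)^3 + 6*(-1)^2 - 1*(-1)^1 + 7 = (-6) + (6) + (1) + (7) = 8; answer 8
Step 2: Y1 = 8; c = 2803; 2803 is prime, so its only divisors are 1 and 2803; count = 2; answer 2
Step 3: Y2 = 2; w = 4; total draws C(18,2) = 153; complement C(12,2) = 66; favorable 153 - 66 = 87; P = 29/51; answer 29/51

29/51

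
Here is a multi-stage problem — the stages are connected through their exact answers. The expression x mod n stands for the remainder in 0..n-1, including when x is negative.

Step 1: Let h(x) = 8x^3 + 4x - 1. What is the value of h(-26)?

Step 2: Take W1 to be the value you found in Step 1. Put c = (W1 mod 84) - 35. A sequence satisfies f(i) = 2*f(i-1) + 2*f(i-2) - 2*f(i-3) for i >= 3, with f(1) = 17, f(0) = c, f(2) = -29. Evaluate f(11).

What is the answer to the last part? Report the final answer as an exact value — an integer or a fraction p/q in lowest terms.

-167080

Step 1: 8*(-26)^3 + 4*(-26)^1 - 1 = (-140608) + (-104) + (-1) = -140713; answer -140713
Step 2: W1 = -140713; c = 36; f(3) = 2*(-29) + 2*(17) - 2*(36) = -96; iterating: f(3)=-96, f(4)=-284, f(5)=-702, f(6)=-1780, f(7)=-4396, f(8)=-10948, f(9)=-27128, f(10)=-67360, f(11)=-167080; answer -167080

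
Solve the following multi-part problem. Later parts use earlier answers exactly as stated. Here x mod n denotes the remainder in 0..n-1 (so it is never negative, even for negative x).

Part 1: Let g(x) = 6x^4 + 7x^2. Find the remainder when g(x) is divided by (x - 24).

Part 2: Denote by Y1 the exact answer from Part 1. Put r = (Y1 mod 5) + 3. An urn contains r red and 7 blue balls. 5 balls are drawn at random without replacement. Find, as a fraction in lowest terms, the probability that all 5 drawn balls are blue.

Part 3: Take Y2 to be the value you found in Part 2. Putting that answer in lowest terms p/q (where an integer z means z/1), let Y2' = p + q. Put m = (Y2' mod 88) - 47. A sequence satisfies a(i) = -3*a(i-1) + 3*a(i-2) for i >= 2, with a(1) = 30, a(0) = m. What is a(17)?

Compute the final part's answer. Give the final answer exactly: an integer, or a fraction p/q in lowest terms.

1088961975

Part 1: remainder = value at the root: 6*(24)^4 + 7*(24)^2 = (1990656) + (4032) = 1994688; answer 1994688
Part 2: Y1 = 1994688; r = 6; total draws C(13,5) = 1287; favorable C(7,5) = 21; P = 7/429; answer 7/429
Part 3: Y2 = 7/429; threaded value p + q = 436; m = 37; a(2) = -3*(30) + 3*(37) = 21; iterating: a(2)=21, a(3)=27, a(4)=-18, a(5)=135, a(6)=-459, a(7)=1782, a(8)=-6723, a(9)=25515, a(10)=-96714, a(11)=366687, a(12)=-1390203, a(13)=5270670, a(14)=-19982619, a(15)=75759867, a(16)=-287227458, a(17)=1088961975; answer 1088961975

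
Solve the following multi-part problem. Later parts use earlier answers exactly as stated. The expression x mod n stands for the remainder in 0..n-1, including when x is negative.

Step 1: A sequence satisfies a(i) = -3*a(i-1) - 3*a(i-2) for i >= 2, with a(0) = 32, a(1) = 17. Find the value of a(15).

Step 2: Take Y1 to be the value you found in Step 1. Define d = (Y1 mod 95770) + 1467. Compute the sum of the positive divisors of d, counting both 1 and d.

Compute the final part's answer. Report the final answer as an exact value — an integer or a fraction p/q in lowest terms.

Step 1: a(2) = -3*(17) - 3*(32) = -147; iterating: a(2)=-147, a(3)=390, a(4)=-729, a(5)=1017, a(6)=-864, a(7)=-459, a(8)=3969, a(9)=-10530, a(10)=19683, a(11)=-27459, a(12)=23328, a(13)=12393, a(14)=-107163, a(15)=284310; answer 284310
Step 2: Y1 = 284310; d = 94237; 94237 = 11 * 13 * 659; sigma = (1 + 11) * (1 + 13) * (1 + 659) = 12 * 14 * 660 = 110880; answer 110880

110880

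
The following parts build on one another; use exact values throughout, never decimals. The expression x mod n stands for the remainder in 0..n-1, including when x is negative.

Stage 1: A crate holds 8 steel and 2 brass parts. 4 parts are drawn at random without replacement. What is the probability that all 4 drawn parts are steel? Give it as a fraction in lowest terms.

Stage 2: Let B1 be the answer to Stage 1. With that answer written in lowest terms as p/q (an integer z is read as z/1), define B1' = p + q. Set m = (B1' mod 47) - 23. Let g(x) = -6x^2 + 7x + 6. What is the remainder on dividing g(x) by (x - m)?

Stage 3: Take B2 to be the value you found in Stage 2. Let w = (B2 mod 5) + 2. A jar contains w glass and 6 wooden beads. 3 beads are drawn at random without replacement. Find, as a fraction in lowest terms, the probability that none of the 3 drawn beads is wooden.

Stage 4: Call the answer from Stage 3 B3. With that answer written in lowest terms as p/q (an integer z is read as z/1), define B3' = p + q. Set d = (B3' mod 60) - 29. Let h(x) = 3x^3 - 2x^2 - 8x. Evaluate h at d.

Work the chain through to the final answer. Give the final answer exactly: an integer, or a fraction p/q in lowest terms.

Stage 1: total draws C(10,4) = 210; favorable C(8,4) = 70; P = 1/3; answer 1/3
Stage 2: B1 = 1/3; threaded value p + q = 4; m = -19; remainder = value at the root: -6*(-19)^2 + 7*(-19)^1 + 6 = (-2166) + (-133) + (6) = -2293; answer -2293
Stage 3: B2 = -2293; w = 4; total draws C(10,3) = 120; favorable C(4,3) = 4; P = 1/30; answer 1/30
Stage 4: B3 = 1/30; threaded value p + q = 31; d = 2; 3*(2)^3 - 2*(2)^2 - 8*(2)^1 = (24) + (-8) + (-16) = 0; answer 0

0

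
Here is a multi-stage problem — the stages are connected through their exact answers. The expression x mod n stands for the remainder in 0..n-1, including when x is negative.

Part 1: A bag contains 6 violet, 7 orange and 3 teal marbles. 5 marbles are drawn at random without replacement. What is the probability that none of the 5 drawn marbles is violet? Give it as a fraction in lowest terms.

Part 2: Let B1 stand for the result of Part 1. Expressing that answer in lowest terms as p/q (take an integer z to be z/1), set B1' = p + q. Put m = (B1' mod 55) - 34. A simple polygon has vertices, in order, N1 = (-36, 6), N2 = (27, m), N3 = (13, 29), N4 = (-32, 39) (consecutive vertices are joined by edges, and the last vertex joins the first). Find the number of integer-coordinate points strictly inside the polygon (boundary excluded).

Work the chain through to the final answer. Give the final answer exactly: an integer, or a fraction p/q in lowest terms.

Part 1: total draws C(16,5) = 4368; favorable C(10,5) = 252; P = 3/52; answer 3/52
Part 2: B1 = 3/52; threaded value p + q = 55; m = -34; cross terms: (-36*-34 - 27*6)=1062, (27*29 - 13*-34)=1225, (13*39 - -32*29)=1435, (-32*6 - -36*39)=1212; twice the area = |4934| = 4934; area = 2467; boundary points = 1 + 7 + 5 + 1 = 14; strictly interior points = area - boundary/2 + 1 = 2461; answer 2461

2461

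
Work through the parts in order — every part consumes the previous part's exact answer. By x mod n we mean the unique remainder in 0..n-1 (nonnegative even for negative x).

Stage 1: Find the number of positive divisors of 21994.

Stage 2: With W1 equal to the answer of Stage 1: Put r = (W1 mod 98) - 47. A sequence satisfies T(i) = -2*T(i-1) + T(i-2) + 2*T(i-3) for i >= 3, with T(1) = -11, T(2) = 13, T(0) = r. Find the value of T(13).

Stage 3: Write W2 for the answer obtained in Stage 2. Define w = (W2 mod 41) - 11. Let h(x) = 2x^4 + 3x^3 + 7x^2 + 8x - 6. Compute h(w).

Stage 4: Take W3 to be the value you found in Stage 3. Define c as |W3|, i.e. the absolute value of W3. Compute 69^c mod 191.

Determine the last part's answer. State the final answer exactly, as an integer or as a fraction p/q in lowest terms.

Stage 1: 21994 = 2 * 7 * 1571; number of divisors = (1+1) * (1+1) * (1+1) = 8; answer 8
Stage 2: W1 = 8; r = -39; T(3) = -2*(13) + 1*(-11) + 2*(-39) = -115; iterating: T(3)=-115, T(4)=221, T(5)=-531, T(6)=1053, T(7)=-2195, T(8)=4381, T(9)=-8851, T(10)=17693, T(11)=-35475, T(12)=70941, T(13)=-141971; answer -141971
Stage 3: W2 = -141971; w = 1; 2*(1)^4 + 3*(1)^3 + 7*(1)^2 + 8*(1)^1 - 6 = (2) + (3) + (7) + (8) + (-6) = 14; answer 14
Stage 4: W3 = 14; c = 14; squarings mod 191: 69^1=69, 69^2=177, 69^4=5, 69^8=25; 69^14 = 69^2 * 69^4 * 69^8 = 160 (mod 191); answer 160

160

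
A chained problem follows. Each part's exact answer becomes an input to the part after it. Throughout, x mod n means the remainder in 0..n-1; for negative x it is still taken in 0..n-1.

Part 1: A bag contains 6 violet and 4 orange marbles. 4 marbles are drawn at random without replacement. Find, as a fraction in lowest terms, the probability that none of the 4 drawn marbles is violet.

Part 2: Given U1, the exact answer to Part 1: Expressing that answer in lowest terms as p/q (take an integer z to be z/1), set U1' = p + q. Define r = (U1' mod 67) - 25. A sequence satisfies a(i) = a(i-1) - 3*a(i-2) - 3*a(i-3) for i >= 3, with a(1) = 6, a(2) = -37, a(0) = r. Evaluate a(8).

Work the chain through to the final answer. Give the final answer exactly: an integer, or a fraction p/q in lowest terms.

Part 1: total draws C(10,4) = 210; favorable C(4,4) = 1; P = 1/210; answer 1/210
Part 2: U1 = 1/210; threaded value p + q = 211; r = -15; a(3) = 1*(-37) - 3*(6) - 3*(-15) = -10; iterating: a(3)=-10, a(4)=83, a(5)=224, a(6)=5, a(7)=-916, a(8)=-1603; answer -1603

-1603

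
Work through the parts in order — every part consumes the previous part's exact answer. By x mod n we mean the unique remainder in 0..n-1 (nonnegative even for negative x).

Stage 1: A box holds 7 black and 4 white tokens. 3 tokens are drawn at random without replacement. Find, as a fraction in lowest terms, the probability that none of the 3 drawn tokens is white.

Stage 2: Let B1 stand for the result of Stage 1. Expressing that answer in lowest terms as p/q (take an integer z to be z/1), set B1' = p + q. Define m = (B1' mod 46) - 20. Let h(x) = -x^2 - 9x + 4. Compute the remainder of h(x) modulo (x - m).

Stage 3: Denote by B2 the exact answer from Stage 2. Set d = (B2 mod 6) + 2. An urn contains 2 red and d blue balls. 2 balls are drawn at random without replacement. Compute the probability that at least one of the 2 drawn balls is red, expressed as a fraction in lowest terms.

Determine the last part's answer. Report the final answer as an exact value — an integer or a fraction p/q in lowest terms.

Stage 1: total draws C(11,3) = 165; favorable C(7,3) = 35; P = 7/33; answer 7/33
Stage 2: B1 = 7/33; threaded value p + q = 40; m = 20; remainder = value at the root: -1*(20)^2 - 9*(20)^1 + 4 = (-400) + (-180) + (4) = -576; answer -576
Stage 3: B2 = -576; d = 2; total draws C(4,2) = 6; complement C(2,2) = 1; favorable 6 - 1 = 5; P = 5/6; answer 5/6

5/6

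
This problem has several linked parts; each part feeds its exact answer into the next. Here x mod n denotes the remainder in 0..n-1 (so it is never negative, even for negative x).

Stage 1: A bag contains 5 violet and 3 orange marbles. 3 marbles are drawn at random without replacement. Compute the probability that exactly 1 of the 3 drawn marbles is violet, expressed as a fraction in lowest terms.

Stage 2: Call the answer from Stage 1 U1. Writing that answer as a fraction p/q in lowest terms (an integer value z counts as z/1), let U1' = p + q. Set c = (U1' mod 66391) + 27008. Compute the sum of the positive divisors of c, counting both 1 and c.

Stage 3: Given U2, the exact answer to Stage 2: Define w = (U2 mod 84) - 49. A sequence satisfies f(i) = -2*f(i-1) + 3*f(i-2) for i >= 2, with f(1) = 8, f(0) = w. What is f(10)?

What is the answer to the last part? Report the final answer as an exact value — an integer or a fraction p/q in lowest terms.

Stage 1: total draws C(8,3) = 56; favorable C(5,1)*C(3,2) = 15; P = 15/56; answer 15/56
Stage 2: U1 = 15/56; threaded value p + q = 71; c = 27079; 27079 = 13 * 2083; sigma = (1 + 13) * (1 + 2083) = 14 * 2084 = 29176; answer 29176
Stage 3: U2 = 29176; w = -21; f(2) = -2*(8) + 3*(-21) = -79; iterating: f(2)=-79, f(3)=182, f(4)=-601, f(5)=1748, f(6)=-5299, f(7)=15842, f(8)=-47581, f(9)=142688, f(10)=-428119; answer -428119

-428119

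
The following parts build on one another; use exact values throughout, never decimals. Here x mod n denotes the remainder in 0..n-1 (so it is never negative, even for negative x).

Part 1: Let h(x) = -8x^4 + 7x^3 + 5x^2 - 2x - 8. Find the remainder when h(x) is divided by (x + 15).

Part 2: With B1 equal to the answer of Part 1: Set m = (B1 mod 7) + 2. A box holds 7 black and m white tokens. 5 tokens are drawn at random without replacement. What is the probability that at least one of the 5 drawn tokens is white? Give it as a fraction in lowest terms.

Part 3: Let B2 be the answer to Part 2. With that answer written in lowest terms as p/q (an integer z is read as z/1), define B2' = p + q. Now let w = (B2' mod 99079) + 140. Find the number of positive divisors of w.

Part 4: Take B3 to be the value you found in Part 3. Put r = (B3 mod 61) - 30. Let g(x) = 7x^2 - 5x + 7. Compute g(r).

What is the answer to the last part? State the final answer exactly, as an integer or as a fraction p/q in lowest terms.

5635

Part 1: remainder = value at the root: -8*(-15)^4 + 7*(-15)^3 + 5*(-15)^2 - 2*(-15)^1 - 8 = (-405000) + (-23625) + (1125) + (30) + (-8) = -427478; answer -427478
Part 2: B1 = -427478; m = 7; total draws C(14,5) = 2002; complement C(7,5) = 21; favorable 2002 - 21 = 1981; P = 283/286; answer 283/286
Part 3: B2 = 283/286; threaded value p + q = 569; w = 709; 709 is prime, so its only divisors are 1 and 709; count = 2; answer 2
Part 4: B3 = 2; r = -28; 7*(-28)^2 - 5*(-28)^1 + 7 = (5488) + (140) + (7) = 5635; answer 5635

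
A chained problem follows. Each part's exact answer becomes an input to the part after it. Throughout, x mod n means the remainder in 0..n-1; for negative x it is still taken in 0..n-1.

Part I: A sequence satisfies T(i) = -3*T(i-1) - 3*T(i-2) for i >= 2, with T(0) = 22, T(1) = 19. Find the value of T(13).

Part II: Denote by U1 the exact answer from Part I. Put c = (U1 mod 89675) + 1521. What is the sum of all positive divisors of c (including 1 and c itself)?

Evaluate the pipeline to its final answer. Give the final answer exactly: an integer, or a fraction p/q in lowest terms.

Part I: T(2) = -3*(19) - 3*(22) = -123; iterating: T(2)=-123, T(3)=312, T(4)=-567, T(5)=765, T(6)=-594, T(7)=-513, T(8)=3321, T(9)=-8424, T(10)=15309, T(11)=-20655, T(12)=16038, T(13)=13851; answer 13851
Part II: U1 = 13851; c = 15372; 15372 = 2^2 * 3^2 * 7 * 61; sigma = (1 + 2 + 4) * (1 + 3 + 9) * (1 + 7) * (1 + 61) = 7 * 13 * 8 * 62 = 45136; answer 45136

45136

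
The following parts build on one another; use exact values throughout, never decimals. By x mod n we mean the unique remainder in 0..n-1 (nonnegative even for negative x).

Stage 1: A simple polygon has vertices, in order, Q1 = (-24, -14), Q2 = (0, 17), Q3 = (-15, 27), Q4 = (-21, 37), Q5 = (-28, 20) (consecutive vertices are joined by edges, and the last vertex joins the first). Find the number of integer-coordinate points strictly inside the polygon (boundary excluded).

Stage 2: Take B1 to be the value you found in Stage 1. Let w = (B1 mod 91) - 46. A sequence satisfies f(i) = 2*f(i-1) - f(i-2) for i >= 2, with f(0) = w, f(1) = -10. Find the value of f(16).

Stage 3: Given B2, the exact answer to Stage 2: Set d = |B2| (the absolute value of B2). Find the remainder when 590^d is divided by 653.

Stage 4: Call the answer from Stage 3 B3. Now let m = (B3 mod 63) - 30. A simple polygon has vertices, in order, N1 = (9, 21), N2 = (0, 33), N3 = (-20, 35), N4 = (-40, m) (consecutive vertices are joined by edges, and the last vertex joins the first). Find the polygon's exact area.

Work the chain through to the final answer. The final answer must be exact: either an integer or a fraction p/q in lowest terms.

831

Stage 1: cross terms: (-24*17 - 0*-14)=-408, (0*27 - -15*17)=255, (-15*37 - -21*27)=12, (-21*20 - -28*37)=616, (-28*-14 - -24*20)=872; twice the area = |1347| = 1347; area = 1347/2; boundary points = 1 + 5 + 2 + 1 + 2 = 11; strictly interior points = area - boundary/2 + 1 = 669; answer 669
Stage 2: B1 = 669; w = -14; f(2) = 2*(-10) - 1*(-14) = -6; iterating: f(2)=-6, f(3)=-2, f(4)=2, f(5)=6, f(6)=10, f(7)=14, f(8)=18, f(9)=22, f(10)=26, f(11)=30, f(12)=34, f(13)=38, f(14)=42, f(15)=46, f(16)=50; answer 50
Stage 3: B2 = 50; d = 50; squarings mod 653: 590^1=590, 590^2=51, 590^4=642, 590^8=121, 590^16=275, 590^32=530; 590^50 = 590^2 * 590^16 * 590^32 = 151 (mod 653); answer 151
Stage 4: B3 = 151; m = -5; cross terms: (9*33 - 0*21)=297, (0*35 - -20*33)=660, (-20*-5 - -40*35)=1500, (-40*21 - 9*-5)=-795; twice the area = |1662| = 1662; area = 831; answer 831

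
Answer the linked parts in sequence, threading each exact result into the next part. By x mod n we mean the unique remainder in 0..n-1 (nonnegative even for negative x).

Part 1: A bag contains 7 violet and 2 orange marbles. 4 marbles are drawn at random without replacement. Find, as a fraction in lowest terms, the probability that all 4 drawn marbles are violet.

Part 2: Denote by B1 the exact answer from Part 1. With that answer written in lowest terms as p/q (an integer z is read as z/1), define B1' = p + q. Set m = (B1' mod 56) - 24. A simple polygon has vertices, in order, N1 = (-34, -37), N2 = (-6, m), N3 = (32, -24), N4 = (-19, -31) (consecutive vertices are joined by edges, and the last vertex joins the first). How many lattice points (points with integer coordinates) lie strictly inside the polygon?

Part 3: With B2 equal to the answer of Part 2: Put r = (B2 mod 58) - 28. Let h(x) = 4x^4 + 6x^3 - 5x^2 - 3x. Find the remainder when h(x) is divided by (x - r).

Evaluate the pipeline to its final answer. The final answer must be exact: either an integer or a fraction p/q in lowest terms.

Part 1: total draws C(9,4) = 126; favorable C(7,4) = 35; P = 5/18; answer 5/18
Part 2: B1 = 5/18; threaded value p + q = 23; m = -1; cross terms: (-34*-1 - -6*-37)=-188, (-6*-24 - 32*-1)=176, (32*-31 - -19*-24)=-1448, (-19*-37 - -34*-31)=-351; twice the area = |-1811| = 1811; area = 1811/2; boundary points = 4 + 1 + 1 + 3 = 9; strictly interior points = area - boundary/2 + 1 = 902; answer 902
Part 3: B2 = 902; r = 4; remainder = value at the root: 4*(4)^4 + 6*(4)^3 - 5*(4)^2 - 3*(4)^1 = (1024) + (384) + (-80) + (-12) = 1316; answer 1316

1316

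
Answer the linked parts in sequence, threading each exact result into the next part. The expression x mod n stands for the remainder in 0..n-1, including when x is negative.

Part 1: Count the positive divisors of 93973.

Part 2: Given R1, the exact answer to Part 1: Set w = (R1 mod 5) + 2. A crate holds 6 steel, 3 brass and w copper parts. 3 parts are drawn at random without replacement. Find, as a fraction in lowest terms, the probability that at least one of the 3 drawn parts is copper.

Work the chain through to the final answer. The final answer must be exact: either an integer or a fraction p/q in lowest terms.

53/65

Part 1: 93973 = 11 * 8543; number of divisors = (1+1) * (1+1) = 4; answer 4
Part 2: R1 = 4; w = 6; total draws C(15,3) = 455; complement C(9,3) = 84; favorable 455 - 84 = 371; P = 53/65; answer 53/65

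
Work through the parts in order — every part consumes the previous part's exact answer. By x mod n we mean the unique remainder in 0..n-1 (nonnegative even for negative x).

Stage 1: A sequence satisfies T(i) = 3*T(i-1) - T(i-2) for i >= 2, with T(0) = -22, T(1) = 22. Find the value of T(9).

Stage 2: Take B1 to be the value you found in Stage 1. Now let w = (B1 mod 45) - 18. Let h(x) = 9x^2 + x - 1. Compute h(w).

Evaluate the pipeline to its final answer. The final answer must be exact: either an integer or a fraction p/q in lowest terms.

Stage 1: T(2) = 3*(22) - 1*(-22) = 88; iterating: T(2)=88, T(3)=242, T(4)=638, T(5)=1672, T(6)=4378, T(7)=11462, T(8)=30008, T(9)=78562; answer 78562
Stage 2: B1 = 78562; w = 19; 9*(19)^2 + 1*(19)^1 - 1 = (3249) + (19) + (-1) = 3267; answer 3267

3267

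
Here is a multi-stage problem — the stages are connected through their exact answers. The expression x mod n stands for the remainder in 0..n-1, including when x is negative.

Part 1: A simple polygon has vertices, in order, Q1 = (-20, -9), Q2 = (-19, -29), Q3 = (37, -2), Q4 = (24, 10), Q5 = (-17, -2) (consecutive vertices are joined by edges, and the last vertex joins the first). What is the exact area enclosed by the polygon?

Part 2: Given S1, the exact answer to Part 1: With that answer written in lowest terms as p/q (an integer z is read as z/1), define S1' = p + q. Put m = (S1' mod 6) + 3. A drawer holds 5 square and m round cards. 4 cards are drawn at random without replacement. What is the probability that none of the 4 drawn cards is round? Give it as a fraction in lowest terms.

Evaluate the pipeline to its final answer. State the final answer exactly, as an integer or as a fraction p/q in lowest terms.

Part 1: cross terms: (-20*-29 - -19*-9)=409, (-19*-2 - 37*-29)=1111, (37*10 - 24*-2)=418, (24*-2 - -17*10)=122, (-17*-9 - -20*-2)=113; twice the area = |2173| = 2173; area = 2173/2; answer 2173/2
Part 2: S1 = 2173/2; threaded value p + q = 2175; m = 6; total draws C(11,4) = 330; favorable C(5,4) = 5; P = 1/66; answer 1/66

1/66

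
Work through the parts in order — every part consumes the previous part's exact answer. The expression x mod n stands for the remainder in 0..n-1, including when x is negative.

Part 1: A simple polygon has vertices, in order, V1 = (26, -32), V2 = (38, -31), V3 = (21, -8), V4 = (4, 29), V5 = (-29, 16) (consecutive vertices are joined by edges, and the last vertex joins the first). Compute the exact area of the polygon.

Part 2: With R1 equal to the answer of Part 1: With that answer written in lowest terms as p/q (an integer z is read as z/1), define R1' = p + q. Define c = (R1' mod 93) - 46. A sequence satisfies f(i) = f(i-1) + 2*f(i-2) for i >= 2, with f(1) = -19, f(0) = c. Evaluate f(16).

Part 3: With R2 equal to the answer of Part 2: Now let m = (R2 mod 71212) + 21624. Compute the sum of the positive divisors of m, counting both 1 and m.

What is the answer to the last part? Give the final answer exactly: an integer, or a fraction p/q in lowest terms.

Part 1: cross terms: (26*-31 - 38*-32)=410, (38*-8 - 21*-31)=347, (21*29 - 4*-8)=641, (4*16 - -29*29)=905, (-29*-32 - 26*16)=512; twice the area = |2815| = 2815; area = 2815/2; answer 2815/2
Part 2: R1 = 2815/2; threaded value p + q = 2817; c = -19; f(2) = 1*(-19) + 2*(-19) = -57; iterating: f(2)=-57, f(3)=-95, f(4)=-209, f(5)=-399, f(6)=-817, f(7)=-1615, f(8)=-3249, f(9)=-6479, f(10)=-12977, f(11)=-25935, f(12)=-51889, f(13)=-103759, f(14)=-207537, f(15)=-415055, f(16)=-830129; answer -830129
Part 3: R2 = -830129; m = 46039; 46039 = 7 * 6577; sigma = (1 + 7) * (1 + 6577) = 8 * 6578 = 52624; answer 52624

52624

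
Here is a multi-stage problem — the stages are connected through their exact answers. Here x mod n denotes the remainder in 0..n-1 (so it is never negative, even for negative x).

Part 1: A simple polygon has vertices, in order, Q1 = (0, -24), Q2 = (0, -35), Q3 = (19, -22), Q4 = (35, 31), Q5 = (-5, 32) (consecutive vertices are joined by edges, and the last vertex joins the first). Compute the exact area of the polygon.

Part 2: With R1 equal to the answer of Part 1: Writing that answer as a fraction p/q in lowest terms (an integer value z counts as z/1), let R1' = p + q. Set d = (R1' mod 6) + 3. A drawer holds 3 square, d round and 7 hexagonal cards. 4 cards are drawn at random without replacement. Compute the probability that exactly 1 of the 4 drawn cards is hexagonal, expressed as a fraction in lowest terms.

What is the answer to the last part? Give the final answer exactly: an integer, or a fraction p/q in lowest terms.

35/143

Part 1: cross terms: (0*-35 - 0*-24)=0, (0*-22 - 19*-35)=665, (19*31 - 35*-22)=1359, (35*32 - -5*31)=1275, (-5*-24 - 0*32)=120; twice the area = |3419| = 3419; area = 3419/2; answer 3419/2
Part 2: R1 = 3419/2; threaded value p + q = 3421; d = 4; total draws C(14,4) = 1001; favorable C(7,1)*C(7,3) = 245; P = 35/143; answer 35/143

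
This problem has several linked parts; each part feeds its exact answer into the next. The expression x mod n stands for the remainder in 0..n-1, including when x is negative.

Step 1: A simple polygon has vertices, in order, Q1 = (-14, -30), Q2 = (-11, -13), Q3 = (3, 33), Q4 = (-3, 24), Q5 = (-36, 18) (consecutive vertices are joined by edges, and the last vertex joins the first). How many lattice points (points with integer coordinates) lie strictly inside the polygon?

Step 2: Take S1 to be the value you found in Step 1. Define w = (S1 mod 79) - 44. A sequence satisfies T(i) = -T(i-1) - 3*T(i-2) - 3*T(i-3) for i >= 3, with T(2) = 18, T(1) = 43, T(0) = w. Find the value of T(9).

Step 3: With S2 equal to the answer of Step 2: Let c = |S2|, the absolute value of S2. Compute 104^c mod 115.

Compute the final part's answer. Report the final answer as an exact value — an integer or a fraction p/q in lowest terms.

54

Step 1: cross terms: (-14*-13 - -11*-30)=-148, (-11*33 - 3*-13)=-324, (3*24 - -3*33)=171, (-3*18 - -36*24)=810, (-36*-30 - -14*18)=1332; twice the area = |1841| = 1841; area = 1841/2; boundary points = 1 + 2 + 3 + 3 + 2 = 11; strictly interior points = area - boundary/2 + 1 = 916; answer 916
Step 2: S1 = 916; w = 3; T(3) = -1*(18) - 3*(43) - 3*(3) = -156; iterating: T(3)=-156, T(4)=-27, T(5)=441, T(6)=108, T(7)=-1350, T(8)=-297, T(9)=4023; answer 4023
Step 3: S2 = 4023; c = 4023; squarings mod 115: 104^1=104, 104^2=6, 104^4=36, 104^8=31, 104^16=41, 104^32=71, 104^64=96, 104^128=16, 104^256=26, 104^512=101, 104^1024=81, 104^2048=6; 104^4023 = 104^1 * 104^2 * 104^4 * 104^16 * 104^32 * 104^128 * 104^256 * 104^512 * 104^1024 * 104^2048 = 54 (mod 115); answer 54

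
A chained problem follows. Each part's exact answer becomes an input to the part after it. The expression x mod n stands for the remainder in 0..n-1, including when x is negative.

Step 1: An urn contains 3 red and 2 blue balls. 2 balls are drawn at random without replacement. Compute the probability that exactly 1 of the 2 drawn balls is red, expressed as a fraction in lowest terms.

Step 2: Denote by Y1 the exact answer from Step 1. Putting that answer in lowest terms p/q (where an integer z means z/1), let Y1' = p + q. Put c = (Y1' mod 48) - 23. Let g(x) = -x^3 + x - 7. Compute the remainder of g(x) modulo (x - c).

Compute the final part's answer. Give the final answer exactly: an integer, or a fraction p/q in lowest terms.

Step 1: total draws C(5,2) = 10; favorable C(3,1)*C(2,1) = 6; P = 3/5; answer 3/5
Step 2: Y1 = 3/5; threaded value p + q = 8; c = -15; remainder = value at the root: -1*(-15)^3 + 1*(-15)^1 - 7 = (3375) + (-15) + (-7) = 3353; answer 3353

3353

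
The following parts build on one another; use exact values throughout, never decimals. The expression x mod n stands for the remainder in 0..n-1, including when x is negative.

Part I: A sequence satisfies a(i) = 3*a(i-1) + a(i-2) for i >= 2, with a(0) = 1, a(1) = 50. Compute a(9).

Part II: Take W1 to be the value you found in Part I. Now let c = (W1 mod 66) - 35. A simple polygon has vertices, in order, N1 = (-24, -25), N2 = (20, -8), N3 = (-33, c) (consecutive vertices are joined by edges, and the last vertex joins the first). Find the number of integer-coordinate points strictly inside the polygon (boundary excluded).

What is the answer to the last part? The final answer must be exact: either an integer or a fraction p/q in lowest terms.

230

Part I: a(2) = 3*(50) + 1*(1) = 151; iterating: a(2)=151, a(3)=503, a(4)=1660, a(5)=5483, a(6)=18109, a(7)=59810, a(8)=197539, a(9)=652427; answer 652427
Part II: W1 = 652427; c = -18; cross terms: (-24*-8 - 20*-25)=692, (20*-18 - -33*-8)=-624, (-33*-25 - -24*-18)=393; twice the area = |461| = 461; area = 461/2; boundary points = 1 + 1 + 1 = 3; strictly interior points = area - boundary/2 + 1 = 230; answer 230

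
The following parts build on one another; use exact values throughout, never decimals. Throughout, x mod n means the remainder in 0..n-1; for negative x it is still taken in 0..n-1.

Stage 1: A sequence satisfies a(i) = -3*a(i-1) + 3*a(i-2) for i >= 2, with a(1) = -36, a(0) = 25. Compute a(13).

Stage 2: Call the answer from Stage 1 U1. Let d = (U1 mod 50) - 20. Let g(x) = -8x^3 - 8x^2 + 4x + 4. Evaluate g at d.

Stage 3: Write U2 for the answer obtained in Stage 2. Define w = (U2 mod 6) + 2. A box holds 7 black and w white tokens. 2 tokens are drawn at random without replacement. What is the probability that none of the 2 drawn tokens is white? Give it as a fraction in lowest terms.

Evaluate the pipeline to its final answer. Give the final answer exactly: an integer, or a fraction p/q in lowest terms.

Stage 1: a(2) = -3*(-36) + 3*(25) = 183; iterating: a(2)=183, a(3)=-657, a(4)=2520, a(5)=-9531, a(6)=36153, a(7)=-137052, a(8)=519615, a(9)=-1970001, a(10)=7468848, a(11)=-28316547, a(12)=107356185, a(13)=-407018196; answer -407018196
Stage 2: U1 = -407018196; d = -16; -8*(-16)^3 - 8*(-16)^2 + 4*(-16)^1 + 4 = (32768) + (-2048) + (-64) + (4) = 30660; answer 30660
Stage 3: U2 = 30660; w = 2; total draws C(9,2) = 36; favorable C(7,2) = 21; P = 7/12; answer 7/12

7/12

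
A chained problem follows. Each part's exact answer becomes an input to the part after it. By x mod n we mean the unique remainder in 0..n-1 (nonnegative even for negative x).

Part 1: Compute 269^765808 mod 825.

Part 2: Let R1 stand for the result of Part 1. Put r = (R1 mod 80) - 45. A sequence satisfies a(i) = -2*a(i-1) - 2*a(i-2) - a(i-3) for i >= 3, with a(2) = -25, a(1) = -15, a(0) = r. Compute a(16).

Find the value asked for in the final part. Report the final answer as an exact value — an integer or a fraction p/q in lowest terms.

Part 1: squarings mod 825: 269^1=269, 269^2=586, 269^4=196, 269^8=466, 269^16=181, 269^32=586, 269^64=196, 269^128=466, 269^256=181, 269^512=586, 269^1024=196, 269^2048=466, 269^4096=181, 269^8192=586, 269^16384=196, 269^32768=466, 269^65536=181, 269^131072=586, 269^262144=196, 269^524288=466; 269^765808 = 269^16 * 269^32 * 269^64 * 269^256 * 269^512 * 269^1024 * 269^2048 * 269^8192 * 269^32768 * 269^65536 * 269^131072 * 269^524288 = 466 (mod 825); answer 466
Part 2: R1 = 466; r = 21; a(3) = -2*(-25) - 2*(-15) - 1*(21) = 59; iterating: a(3)=59, a(4)=-53, a(5)=13, a(6)=21, a(7)=-15, a(8)=-25, a(9)=59, a(10)=-53, a(11)=13, a(12)=21, a(13)=-15, a(14)=-25, a(15)=59, a(16)=-53; answer -53

-53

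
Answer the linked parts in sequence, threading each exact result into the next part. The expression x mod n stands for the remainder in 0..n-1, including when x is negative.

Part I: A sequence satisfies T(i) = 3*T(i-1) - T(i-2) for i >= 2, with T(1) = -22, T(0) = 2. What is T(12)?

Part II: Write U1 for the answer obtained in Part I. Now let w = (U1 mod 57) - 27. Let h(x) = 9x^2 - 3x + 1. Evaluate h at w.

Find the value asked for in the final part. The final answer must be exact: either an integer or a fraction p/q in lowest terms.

Part I: T(2) = 3*(-22) - 1*(2) = -68; iterating: T(2)=-68, T(3)=-182, T(4)=-478, T(5)=-1252, T(6)=-3278, T(7)=-8582, T(8)=-22468, T(9)=-58822, T(10)=-153998, T(11)=-403172, T(12)=-1055518; answer -1055518
Part II: U1 = -1055518; w = -19; 9*(-19)^2 - 3*(-19)^1 + 1 = (3249) + (57) + (1) = 3307; answer 3307

3307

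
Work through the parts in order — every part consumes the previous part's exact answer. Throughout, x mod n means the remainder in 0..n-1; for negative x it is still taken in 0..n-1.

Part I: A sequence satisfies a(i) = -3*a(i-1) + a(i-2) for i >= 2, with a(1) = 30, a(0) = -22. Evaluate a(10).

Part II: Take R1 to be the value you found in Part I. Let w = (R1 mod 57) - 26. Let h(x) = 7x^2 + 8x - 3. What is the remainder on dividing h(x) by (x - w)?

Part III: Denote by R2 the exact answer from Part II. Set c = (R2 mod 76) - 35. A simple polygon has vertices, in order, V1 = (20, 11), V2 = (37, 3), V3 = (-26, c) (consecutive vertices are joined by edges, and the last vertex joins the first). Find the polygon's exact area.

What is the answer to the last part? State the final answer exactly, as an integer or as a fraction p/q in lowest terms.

Part I: a(2) = -3*(30) + 1*(-22) = -112; iterating: a(2)=-112, a(3)=366, a(4)=-1210, a(5)=3996, a(6)=-13198, a(7)=43590, a(8)=-143968, a(9)=475494, a(10)=-1570450; answer -1570450
Part II: R1 = -1570450; w = -12; remainder = value at the root: 7*(-12)^2 + 8*(-12)^1 - 3 = (1008) + (-96) + (-3) = 909; answer 909
Part III: R2 = 909; c = 38; cross terms: (20*3 - 37*11)=-347, (37*38 - -26*3)=1484, (-26*11 - 20*38)=-1046; twice the area = |91| = 91; area = 91/2; answer 91/2

91/2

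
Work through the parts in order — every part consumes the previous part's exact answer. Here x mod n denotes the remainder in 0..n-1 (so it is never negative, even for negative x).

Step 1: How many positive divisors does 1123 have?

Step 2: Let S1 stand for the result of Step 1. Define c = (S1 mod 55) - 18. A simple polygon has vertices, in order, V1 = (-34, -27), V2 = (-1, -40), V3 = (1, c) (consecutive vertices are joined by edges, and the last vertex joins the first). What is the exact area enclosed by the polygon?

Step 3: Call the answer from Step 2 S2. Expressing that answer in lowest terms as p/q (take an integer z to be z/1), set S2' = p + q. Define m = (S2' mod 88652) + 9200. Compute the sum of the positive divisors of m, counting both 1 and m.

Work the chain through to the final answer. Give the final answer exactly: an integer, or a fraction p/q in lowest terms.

17874

Step 1: 1123 is prime, so its only divisors are 1 and 1123; count = 2; answer 2
Step 2: S1 = 2; c = -16; cross terms: (-34*-40 - -1*-27)=1333, (-1*-16 - 1*-40)=56, (1*-27 - -34*-16)=-571; twice the area = |818| = 818; area = 409; answer 409
Step 3: S2 = 409; threaded value p + q = 410; m = 9610; 9610 = 2 * 5 * 31^2; sigma = (1 + 2) * (1 + 5) * (1 + 31 + 961) = 3 * 6 * 993 = 17874; answer 17874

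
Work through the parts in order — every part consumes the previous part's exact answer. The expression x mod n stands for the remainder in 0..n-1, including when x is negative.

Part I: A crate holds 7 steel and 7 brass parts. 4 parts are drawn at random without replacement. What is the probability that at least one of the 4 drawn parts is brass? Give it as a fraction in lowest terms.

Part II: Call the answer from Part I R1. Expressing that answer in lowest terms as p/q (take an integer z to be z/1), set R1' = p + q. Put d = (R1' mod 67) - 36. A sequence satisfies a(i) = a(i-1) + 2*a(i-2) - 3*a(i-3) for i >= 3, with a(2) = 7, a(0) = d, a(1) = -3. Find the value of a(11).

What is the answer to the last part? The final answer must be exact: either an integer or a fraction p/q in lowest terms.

-547

Part I: total draws C(14,4) = 1001; complement C(7,4) = 35; favorable 1001 - 35 = 966; P = 138/143; answer 138/143
Part II: R1 = 138/143; threaded value p + q = 281; d = -23; a(3) = 1*(7) + 2*(-3) - 3*(-23) = 70; iterating: a(3)=70, a(4)=93, a(5)=212, a(6)=188, a(7)=333, a(8)=73, a(9)=175, a(10)=-678, a(11)=-547; answer -547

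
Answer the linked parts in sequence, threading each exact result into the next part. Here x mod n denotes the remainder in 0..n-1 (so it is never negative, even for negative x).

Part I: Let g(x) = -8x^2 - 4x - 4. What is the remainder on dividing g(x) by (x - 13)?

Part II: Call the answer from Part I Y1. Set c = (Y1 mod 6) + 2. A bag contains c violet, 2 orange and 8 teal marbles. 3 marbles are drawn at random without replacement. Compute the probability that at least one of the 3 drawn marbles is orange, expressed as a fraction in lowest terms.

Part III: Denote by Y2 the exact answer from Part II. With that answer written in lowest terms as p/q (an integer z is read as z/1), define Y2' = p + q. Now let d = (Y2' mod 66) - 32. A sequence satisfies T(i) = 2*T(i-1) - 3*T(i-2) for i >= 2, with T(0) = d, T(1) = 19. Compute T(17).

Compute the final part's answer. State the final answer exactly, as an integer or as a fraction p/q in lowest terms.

Part I: remainder = value at the root: -8*(13)^2 - 4*(13)^1 - 4 = (-1352) + (-52) + (-4) = -1408; answer -1408
Part II: Y1 = -1408; c = 4; total draws C(14,3) = 364; complement C(12,3) = 220; favorable 364 - 220 = 144; P = 36/91; answer 36/91
Part III: Y2 = 36/91; threaded value p + q = 127; d = 29; T(2) = 2*(19) - 3*(29) = -49; iterating: T(2)=-49, T(3)=-155, T(4)=-163, T(5)=139, T(6)=767, T(7)=1117, T(8)=-67, T(9)=-3485, T(10)=-6769, T(11)=-3083, T(12)=14141, T(13)=37531, T(14)=32639, T(15)=-47315, T(16)=-192547, T(17)=-243149; answer -243149

-243149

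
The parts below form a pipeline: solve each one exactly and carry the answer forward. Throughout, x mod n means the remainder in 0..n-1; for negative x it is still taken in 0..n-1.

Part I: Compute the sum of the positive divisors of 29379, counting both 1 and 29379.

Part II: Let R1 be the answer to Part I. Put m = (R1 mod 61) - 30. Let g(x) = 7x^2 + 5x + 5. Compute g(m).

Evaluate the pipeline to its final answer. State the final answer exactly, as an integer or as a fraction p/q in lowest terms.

97

Part I: 29379 = 3 * 7 * 1399; sigma = (1 + 3) * (1 + 7) * (1 + 1399) = 4 * 8 * 1400 = 44800; answer 44800
Part II: R1 = 44800; m = -4; 7*(-4)^2 + 5*(-4)^1 + 5 = (112) + (-20) + (5) = 97; answer 97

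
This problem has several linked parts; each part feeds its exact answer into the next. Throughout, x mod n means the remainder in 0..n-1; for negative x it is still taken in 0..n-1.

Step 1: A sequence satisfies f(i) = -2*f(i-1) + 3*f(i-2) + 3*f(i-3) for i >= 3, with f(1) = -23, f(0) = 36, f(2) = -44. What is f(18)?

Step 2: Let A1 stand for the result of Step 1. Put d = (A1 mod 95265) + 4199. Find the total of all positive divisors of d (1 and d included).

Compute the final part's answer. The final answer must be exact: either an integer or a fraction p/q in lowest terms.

Step 1: f(3) = -2*(-44) + 3*(-23) + 3*(36) = 127; iterating: f(3)=127, f(4)=-455, f(5)=1159, f(6)=-3302, f(7)=8716, f(8)=-23861, f(9)=63964, f(10)=-173363, f(11)=467035, f(12)=-1262267, f(13)=3405550, f(14)=-9196796, f(15)=24823441, f(16)=-67020620, f(17)=180921175, f(18)=-488433887; answer -488433887
Step 2: A1 = -488433887; d = 89232; 89232 = 2^4 * 3 * 11 * 13^2; sigma = (1 + 2 + 4 + 8 + 16) * (1 + 3) * (1 + 11) * (1 + 13 + 169) = 31 * 4 * 12 * 183 = 272304; answer 272304

272304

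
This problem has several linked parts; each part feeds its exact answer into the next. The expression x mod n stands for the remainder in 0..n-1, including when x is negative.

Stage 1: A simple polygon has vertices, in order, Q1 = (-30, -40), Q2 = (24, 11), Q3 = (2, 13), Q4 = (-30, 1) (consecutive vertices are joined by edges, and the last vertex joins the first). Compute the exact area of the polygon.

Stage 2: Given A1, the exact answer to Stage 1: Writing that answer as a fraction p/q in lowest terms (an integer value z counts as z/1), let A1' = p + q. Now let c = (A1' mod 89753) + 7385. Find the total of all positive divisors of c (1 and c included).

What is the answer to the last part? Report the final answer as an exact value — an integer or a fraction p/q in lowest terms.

Stage 1: cross terms: (-30*11 - 24*-40)=630, (24*13 - 2*11)=290, (2*1 - -30*13)=392, (-30*-40 - -30*1)=1230; twice the area = |2542| = 2542; area = 1271; answer 1271
Stage 2: A1 = 1271; threaded value p + q = 1272; c = 8657; 8657 = 11 * 787; sigma = (1 + 11) * (1 + 787) = 12 * 788 = 9456; answer 9456

9456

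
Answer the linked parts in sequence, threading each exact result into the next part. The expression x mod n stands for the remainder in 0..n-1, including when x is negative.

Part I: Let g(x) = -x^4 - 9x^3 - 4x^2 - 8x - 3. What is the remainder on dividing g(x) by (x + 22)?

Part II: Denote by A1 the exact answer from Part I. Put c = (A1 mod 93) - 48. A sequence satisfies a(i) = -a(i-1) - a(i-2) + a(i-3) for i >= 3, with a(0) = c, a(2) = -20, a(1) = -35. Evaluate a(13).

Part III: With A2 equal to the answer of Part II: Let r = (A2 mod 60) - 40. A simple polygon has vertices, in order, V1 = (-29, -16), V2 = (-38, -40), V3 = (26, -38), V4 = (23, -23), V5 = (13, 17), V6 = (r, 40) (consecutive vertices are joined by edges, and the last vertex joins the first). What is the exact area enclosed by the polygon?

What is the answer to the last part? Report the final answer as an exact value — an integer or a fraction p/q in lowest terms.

Part I: remainder = value at the root: -1*(-22)^4 - 9*(-22)^3 - 4*(-22)^2 - 8*(-22)^1 - 3 = (-234256) + (95832) + (-1936) + (176) + (-3) = -140187; answer -140187
Part II: A1 = -140187; c = 9; a(3) = -1*(-20) - 1*(-35) + 1*(9) = 64; iterating: a(3)=64, a(4)=-79, a(5)=-5, a(6)=148, a(7)=-222, a(8)=69, a(9)=301, a(10)=-592, a(11)=360, a(12)=533, a(13)=-1485; answer -1485
Part III: A2 = -1485; r = -25; cross terms: (-29*-40 - -38*-16)=552, (-38*-38 - 26*-40)=2484, (26*-23 - 23*-38)=276, (23*17 - 13*-23)=690, (13*40 - -25*17)=945, (-25*-16 - -29*40)=1560; twice the area = |6507| = 6507; area = 6507/2; answer 6507/2

6507/2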